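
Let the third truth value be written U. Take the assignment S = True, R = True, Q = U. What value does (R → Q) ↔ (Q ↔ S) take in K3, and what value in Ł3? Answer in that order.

In K3: R → Q = True → U = U  [¬True ∨ U]
Q ↔ S = U ↔ True = U
(R → Q) ↔ (Q ↔ S) = U ↔ U = U
In Ł3: R → Q = True → U = U  [min(1, 1−1+½)]
Q ↔ S = U ↔ True = U
(R → Q) ↔ (Q ↔ S) = U ↔ U = True
They differ because K3 and Ł3 treat U differently under implication.

U; True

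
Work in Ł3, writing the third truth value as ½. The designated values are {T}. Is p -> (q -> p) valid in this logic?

Yes

Every assignment of p, q over {T, ½, F} gives a value in {T}.
In particular, with p=½, q=½: p -> (q -> p) = T.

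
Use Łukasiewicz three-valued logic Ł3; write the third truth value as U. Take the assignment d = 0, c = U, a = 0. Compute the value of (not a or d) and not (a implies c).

not a = not 0 = 1
not a or d = 1 or 0 = 1
a implies c = 0 implies U = 1  [min(1, 1−0+½)]
not (a implies c) = not 1 = 0
(not a or d) and not (a implies c) = 1 and 0 = 0

0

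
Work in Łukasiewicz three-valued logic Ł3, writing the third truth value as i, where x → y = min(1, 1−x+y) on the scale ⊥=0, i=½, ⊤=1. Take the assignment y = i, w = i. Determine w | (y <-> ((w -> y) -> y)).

w -> y = i -> i = ⊤  [min(1, 1−½+½)]
(w -> y) -> y = ⊤ -> i = i
y <-> ((w -> y) -> y) = i <-> i = ⊤
w | (y <-> ((w -> y) -> y)) = i | ⊤ = ⊤

⊤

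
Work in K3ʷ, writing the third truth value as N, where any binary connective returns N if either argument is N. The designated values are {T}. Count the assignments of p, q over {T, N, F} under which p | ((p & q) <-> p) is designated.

4

Designated under: (p=T, q=T); (p=T, q=F); (p=F, q=T); (p=F, q=F).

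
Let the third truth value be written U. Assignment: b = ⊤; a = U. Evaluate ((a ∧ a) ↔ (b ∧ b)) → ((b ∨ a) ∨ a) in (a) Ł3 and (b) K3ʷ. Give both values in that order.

In Ł3: a ∧ a = U ∧ U = U
b ∧ b = ⊤ ∧ ⊤ = ⊤
(a ∧ a) ↔ (b ∧ b) = U ↔ ⊤ = U  [1 − |½−1|]
b ∨ a = ⊤ ∨ U = ⊤
(b ∨ a) ∨ a = ⊤ ∨ U = ⊤
((a ∧ a) ↔ (b ∧ b)) → ((b ∨ a) ∨ a) = U → ⊤ = ⊤
In K3ʷ: a ∧ a = U ∧ U = U
b ∧ b = ⊤ ∧ ⊤ = ⊤
(a ∧ a) ↔ (b ∧ b) = U ↔ ⊤ = U
b ∨ a = ⊤ ∨ U = U
(b ∨ a) ∨ a = U ∨ U = U
((a ∧ a) ↔ (b ∧ b)) → ((b ∨ a) ∨ a) = U → U = U  [any arg is the third value ⇒ result is the third value]
They differ because Ł3 and K3ʷ treat U differently under the binary connectives.

⊤; U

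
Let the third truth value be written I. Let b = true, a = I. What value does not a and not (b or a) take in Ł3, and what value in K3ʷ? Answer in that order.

In Ł3: not a = not I = I
b or a = true or I = true
not (b or a) = not true = false
not a and not (b or a) = I and false = false
In K3ʷ: not a = not I = I
b or a = true or I = I
not (b or a) = not I = I
not a and not (b or a) = I and I = I
They differ because Ł3 and K3ʷ treat I differently under the binary connectives.

false; I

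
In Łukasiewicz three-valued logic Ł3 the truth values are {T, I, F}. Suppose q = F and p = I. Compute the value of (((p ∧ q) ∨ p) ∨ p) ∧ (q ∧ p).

p ∧ q = I ∧ F = F
(p ∧ q) ∨ p = F ∨ I = I
((p ∧ q) ∨ p) ∨ p = I ∨ I = I
q ∧ p = F ∧ I = F
(((p ∧ q) ∨ p) ∨ p) ∧ (q ∧ p) = I ∧ F = F

F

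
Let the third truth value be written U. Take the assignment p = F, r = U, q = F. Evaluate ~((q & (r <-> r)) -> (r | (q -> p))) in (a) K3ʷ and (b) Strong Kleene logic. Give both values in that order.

U; F

In K3ʷ: r <-> r = U <-> U = U
q & (r <-> r) = F & U = U
q -> p = F -> F = T
r | (q -> p) = U | T = U
(q & (r <-> r)) -> (r | (q -> p)) = U -> U = U  [any arg is the third value ⇒ result is the third value]
~((q & (r <-> r)) -> (r | (q -> p))) = ~U = U
In Strong Kleene logic: r <-> r = U <-> U = U
q & (r <-> r) = F & U = F
q -> p = F -> F = T
r | (q -> p) = U | T = T
(q & (r <-> r)) -> (r | (q -> p)) = F -> T = T
~((q & (r <-> r)) -> (r | (q -> p))) = ~T = F
They differ because K3ʷ and Strong Kleene logic treat U differently under the binary connectives.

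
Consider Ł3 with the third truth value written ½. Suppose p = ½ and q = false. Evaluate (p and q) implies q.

p and q = ½ and false = false
(p and q) implies q = false implies false = true

true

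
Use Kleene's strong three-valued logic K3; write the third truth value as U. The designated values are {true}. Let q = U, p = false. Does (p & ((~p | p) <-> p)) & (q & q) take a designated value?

No

~p = ~false = true
~p | p = true | false = true
(~p | p) <-> p = true <-> false = false
p & ((~p | p) <-> p) = false & false = false
q & q = U & U = U
(p & ((~p | p) <-> p)) & (q & q) = false & U = false
false ∉ {true}.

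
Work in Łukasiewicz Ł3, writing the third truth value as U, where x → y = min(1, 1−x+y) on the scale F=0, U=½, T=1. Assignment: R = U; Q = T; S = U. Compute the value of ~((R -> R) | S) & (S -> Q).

F

R -> R = U -> U = T  [min(1, 1−½+½)]
(R -> R) | S = T | U = T
~((R -> R) | S) = ~T = F
S -> Q = U -> T = T
~((R -> R) | S) & (S -> Q) = F & T = F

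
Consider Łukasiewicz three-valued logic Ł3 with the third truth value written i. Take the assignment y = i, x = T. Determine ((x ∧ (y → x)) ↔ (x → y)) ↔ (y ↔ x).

y → x = i → T = T  [min(1, 1−½+1)]
x ∧ (y → x) = T ∧ T = T
x → y = T → i = i
(x ∧ (y → x)) ↔ (x → y) = T ↔ i = i
y ↔ x = i ↔ T = i
((x ∧ (y → x)) ↔ (x → y)) ↔ (y ↔ x) = i ↔ i = T

T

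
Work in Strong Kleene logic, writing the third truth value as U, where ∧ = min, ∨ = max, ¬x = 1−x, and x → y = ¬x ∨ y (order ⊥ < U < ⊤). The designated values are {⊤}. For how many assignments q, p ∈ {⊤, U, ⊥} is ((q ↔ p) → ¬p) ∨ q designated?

6

Of the 9 assignments, 6 give a value in {⊤}.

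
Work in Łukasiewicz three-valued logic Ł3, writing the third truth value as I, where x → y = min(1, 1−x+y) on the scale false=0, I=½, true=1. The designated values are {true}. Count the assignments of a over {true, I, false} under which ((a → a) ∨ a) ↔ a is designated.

1

a=true: true ✓
a=I: I ·
a=false: false ·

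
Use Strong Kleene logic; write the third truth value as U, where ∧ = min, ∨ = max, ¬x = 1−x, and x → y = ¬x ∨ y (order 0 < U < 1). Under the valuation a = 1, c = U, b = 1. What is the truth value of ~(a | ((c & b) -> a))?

0

c & b = U & 1 = U
(c & b) -> a = U -> 1 = 1
a | ((c & b) -> a) = 1 | 1 = 1
~(a | ((c & b) -> a)) = ~1 = 0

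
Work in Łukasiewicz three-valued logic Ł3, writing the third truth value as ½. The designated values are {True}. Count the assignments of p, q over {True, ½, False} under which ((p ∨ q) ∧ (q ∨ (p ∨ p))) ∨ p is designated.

5

Of the 9 assignments, 5 give a value in {True}.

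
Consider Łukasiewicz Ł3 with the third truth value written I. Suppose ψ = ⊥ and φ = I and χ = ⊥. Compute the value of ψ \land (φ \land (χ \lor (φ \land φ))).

⊥

φ \land φ = I \land I = I
χ \lor (φ \land φ) = ⊥ \lor I = I
φ \land (χ \lor (φ \land φ)) = I \land I = I
ψ \land (φ \land (χ \lor (φ \land φ))) = ⊥ \land I = ⊥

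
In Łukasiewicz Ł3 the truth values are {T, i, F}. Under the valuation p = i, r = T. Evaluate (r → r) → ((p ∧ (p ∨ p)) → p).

T

r → r = T → T = T
p ∨ p = i ∨ i = i
p ∧ (p ∨ p) = i ∧ i = i
(p ∧ (p ∨ p)) → p = i → i = T  [min(1, 1−½+½)]
(r → r) → ((p ∧ (p ∨ p)) → p) = T → T = T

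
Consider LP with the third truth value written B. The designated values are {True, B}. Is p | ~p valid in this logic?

Yes

Every assignment of p over {True, B, False} gives a value in {True, B}.
In particular, with p=B: p | ~p = B.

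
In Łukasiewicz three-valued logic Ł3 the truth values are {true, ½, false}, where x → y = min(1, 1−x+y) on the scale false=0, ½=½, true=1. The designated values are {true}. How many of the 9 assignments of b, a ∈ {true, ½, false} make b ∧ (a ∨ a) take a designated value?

1

Designated under: (b=true, a=true).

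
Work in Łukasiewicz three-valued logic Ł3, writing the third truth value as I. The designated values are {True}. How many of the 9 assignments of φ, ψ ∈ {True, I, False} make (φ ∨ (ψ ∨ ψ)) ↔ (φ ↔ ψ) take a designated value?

3

Designated under: (φ=True, ψ=True); (φ=I, ψ=False); (φ=False, ψ=I).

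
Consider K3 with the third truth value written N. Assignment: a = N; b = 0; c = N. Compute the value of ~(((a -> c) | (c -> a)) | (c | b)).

a -> c = N -> N = N
c -> a = N -> N = N
(a -> c) | (c -> a) = N | N = N
c | b = N | 0 = N
((a -> c) | (c -> a)) | (c | b) = N | N = N
~(((a -> c) | (c -> a)) | (c | b)) = ~N = N

N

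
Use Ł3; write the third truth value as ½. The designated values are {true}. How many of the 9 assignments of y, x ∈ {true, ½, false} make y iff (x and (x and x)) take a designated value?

3

Designated under: (y=true, x=true); (y=½, x=½); (y=false, x=false).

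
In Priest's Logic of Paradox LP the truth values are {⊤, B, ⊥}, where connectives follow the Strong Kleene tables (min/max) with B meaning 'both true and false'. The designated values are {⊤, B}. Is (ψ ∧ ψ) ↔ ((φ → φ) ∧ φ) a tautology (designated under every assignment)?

No

Countermodel: ψ=⊤, φ=⊥ gives ⊥, which is not designated.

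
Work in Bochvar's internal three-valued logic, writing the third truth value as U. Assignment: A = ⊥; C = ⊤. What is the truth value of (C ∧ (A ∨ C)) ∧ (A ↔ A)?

⊤

A ∨ C = ⊥ ∨ ⊤ = ⊤
C ∧ (A ∨ C) = ⊤ ∧ ⊤ = ⊤
A ↔ A = ⊥ ↔ ⊥ = ⊤
(C ∧ (A ∨ C)) ∧ (A ↔ A) = ⊤ ∧ ⊤ = ⊤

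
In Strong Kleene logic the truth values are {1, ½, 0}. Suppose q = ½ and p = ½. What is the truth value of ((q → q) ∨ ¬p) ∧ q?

½

q → q = ½ → ½ = ½  [¬½ ∨ ½]
¬p = ¬½ = ½
(q → q) ∨ ¬p = ½ ∨ ½ = ½
((q → q) ∨ ¬p) ∧ q = ½ ∧ ½ = ½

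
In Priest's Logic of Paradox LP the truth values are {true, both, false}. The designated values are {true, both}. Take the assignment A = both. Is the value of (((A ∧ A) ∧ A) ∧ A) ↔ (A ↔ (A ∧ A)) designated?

Yes

A ∧ A = both ∧ both = both
(A ∧ A) ∧ A = both ∧ both = both
((A ∧ A) ∧ A) ∧ A = both ∧ both = both
A ∧ A = both ∧ both = both
A ↔ (A ∧ A) = both ↔ both = both
(((A ∧ A) ∧ A) ∧ A) ↔ (A ↔ (A ∧ A)) = both ↔ both = both
both ∈ {true, both}.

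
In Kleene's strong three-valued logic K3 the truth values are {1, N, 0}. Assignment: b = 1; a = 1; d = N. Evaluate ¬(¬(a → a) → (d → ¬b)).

0

a → a = 1 → 1 = 1
¬(a → a) = ¬1 = 0
¬b = ¬1 = 0
d → ¬b = N → 0 = N  [¬N ∨ 0]
¬(a → a) → (d → ¬b) = 0 → N = 1
¬(¬(a → a) → (d → ¬b)) = ¬1 = 0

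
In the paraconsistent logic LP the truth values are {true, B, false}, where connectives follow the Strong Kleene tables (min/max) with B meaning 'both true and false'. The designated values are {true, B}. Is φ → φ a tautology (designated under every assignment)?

Yes

Every assignment of φ over {true, B, false} gives a value in {true, B}.
In particular, with φ=B: φ → φ = B.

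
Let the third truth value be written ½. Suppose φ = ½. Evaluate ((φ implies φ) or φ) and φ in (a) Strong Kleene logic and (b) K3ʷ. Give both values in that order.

½; ½

In Strong Kleene logic: φ implies φ = ½ implies ½ = ½  [not ½ or ½]
(φ implies φ) or φ = ½ or ½ = ½
((φ implies φ) or φ) and φ = ½ and ½ = ½
In K3ʷ: φ implies φ = ½ implies ½ = ½  [any arg is the third value ⇒ result is the third value]
(φ implies φ) or φ = ½ or ½ = ½
((φ implies φ) or φ) and φ = ½ and ½ = ½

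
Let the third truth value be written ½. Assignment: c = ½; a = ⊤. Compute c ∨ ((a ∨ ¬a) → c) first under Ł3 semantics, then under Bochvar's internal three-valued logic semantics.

In Ł3: ¬a = ¬⊤ = ⊥
a ∨ ¬a = ⊤ ∨ ⊥ = ⊤
(a ∨ ¬a) → c = ⊤ → ½ = ½  [min(1, 1−1+½)]
c ∨ ((a ∨ ¬a) → c) = ½ ∨ ½ = ½
In Bochvar's internal three-valued logic: ¬a = ¬⊤ = ⊥
a ∨ ¬a = ⊤ ∨ ⊥ = ⊤
(a ∨ ¬a) → c = ⊤ → ½ = ½  [any arg is the third value ⇒ result is the third value]
c ∨ ((a ∨ ¬a) → c) = ½ ∨ ½ = ½

½; ½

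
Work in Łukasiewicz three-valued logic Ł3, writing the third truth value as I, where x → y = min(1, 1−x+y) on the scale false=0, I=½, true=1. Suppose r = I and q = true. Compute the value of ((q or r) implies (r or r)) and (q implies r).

I

q or r = true or I = true
r or r = I or I = I
(q or r) implies (r or r) = true implies I = I  [min(1, 1−1+½)]
q implies r = true implies I = I
((q or r) implies (r or r)) and (q implies r) = I and I = I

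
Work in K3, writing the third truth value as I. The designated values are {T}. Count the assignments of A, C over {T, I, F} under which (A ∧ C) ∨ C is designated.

Designated under: (A=T, C=T); (A=I, C=T); (A=F, C=T).

3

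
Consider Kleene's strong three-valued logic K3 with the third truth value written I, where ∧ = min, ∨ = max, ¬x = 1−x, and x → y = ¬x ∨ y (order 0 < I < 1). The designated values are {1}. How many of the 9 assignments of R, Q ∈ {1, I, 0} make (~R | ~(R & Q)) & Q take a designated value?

Designated under: (R=0, Q=1).

1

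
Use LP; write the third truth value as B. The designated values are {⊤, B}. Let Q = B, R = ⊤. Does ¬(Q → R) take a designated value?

No

Q → R = B → ⊤ = ⊤  [¬B ∨ ⊤]
¬(Q → R) = ¬⊤ = ⊥
⊥ ∉ {⊤, B}.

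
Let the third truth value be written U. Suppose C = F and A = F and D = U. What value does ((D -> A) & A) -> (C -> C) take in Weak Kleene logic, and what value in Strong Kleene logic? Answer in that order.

In Weak Kleene logic: D -> A = U -> F = U
(D -> A) & A = U & F = U
C -> C = F -> F = T
((D -> A) & A) -> (C -> C) = U -> T = U
In Strong Kleene logic: D -> A = U -> F = U  [~U | F]
(D -> A) & A = U & F = F
C -> C = F -> F = T
((D -> A) & A) -> (C -> C) = F -> T = T
They differ because Weak Kleene logic and Strong Kleene logic treat U differently under the binary connectives.

U; T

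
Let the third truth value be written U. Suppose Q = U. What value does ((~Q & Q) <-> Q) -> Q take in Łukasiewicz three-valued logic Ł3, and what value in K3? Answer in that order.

In Łukasiewicz three-valued logic Ł3: ~Q = ~U = U
~Q & Q = U & U = U
(~Q & Q) <-> Q = U <-> U = T  [1 − |½−½|]
((~Q & Q) <-> Q) -> Q = T -> U = U
In K3: ~Q = ~U = U
~Q & Q = U & U = U
(~Q & Q) <-> Q = U <-> U = U
((~Q & Q) <-> Q) -> Q = U -> U = U

U; U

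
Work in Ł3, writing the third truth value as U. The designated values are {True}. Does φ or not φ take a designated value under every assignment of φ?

No

Countermodel: φ=U gives U, which is not designated.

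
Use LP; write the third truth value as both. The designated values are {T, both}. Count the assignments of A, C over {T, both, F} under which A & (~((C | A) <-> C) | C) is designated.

Of the 9 assignments, 6 give a value in {T, both}.

6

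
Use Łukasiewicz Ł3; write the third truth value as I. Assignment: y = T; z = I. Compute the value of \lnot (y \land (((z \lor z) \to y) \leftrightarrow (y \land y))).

F

z \lor z = I \lor I = I
(z \lor z) \to y = I \to T = T
y \land y = T \land T = T
((z \lor z) \to y) \leftrightarrow (y \land y) = T \leftrightarrow T = T
y \land (((z \lor z) \to y) \leftrightarrow (y \land y)) = T \land T = T
\lnot (y \land (((z \lor z) \to y) \leftrightarrow (y \land y))) = \lnot T = F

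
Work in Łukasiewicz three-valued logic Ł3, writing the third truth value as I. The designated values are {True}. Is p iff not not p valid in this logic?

Yes

Every assignment of p over {True, I, False} gives a value in {True}.
In particular, with p=I: p iff not not p = True.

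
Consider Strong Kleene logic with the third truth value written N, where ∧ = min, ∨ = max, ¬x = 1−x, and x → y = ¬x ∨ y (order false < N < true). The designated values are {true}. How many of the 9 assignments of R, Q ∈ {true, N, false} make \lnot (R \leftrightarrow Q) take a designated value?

2

Designated under: (R=true, Q=false); (R=false, Q=true).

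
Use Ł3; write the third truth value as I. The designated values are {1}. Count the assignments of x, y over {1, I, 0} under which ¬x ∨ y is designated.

5

Of the 9 assignments, 5 give a value in {1}.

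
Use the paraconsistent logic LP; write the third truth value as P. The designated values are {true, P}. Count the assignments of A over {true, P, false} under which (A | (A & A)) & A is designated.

A=true: true ✓
A=P: P ✓
A=false: false ·

2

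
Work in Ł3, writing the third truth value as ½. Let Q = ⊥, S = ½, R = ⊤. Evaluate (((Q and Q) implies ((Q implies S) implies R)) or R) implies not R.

⊥

Q and Q = ⊥ and ⊥ = ⊥
Q implies S = ⊥ implies ½ = ⊤  [min(1, 1−0+½)]
(Q implies S) implies R = ⊤ implies ⊤ = ⊤
(Q and Q) implies ((Q implies S) implies R) = ⊥ implies ⊤ = ⊤
((Q and Q) implies ((Q implies S) implies R)) or R = ⊤ or ⊤ = ⊤
not R = not ⊤ = ⊥
(((Q and Q) implies ((Q implies S) implies R)) or R) implies not R = ⊤ implies ⊥ = ⊥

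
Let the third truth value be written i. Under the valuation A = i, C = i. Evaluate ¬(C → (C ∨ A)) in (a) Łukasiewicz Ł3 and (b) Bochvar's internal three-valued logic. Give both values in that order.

In Łukasiewicz Ł3: C ∨ A = i ∨ i = i
C → (C ∨ A) = i → i = ⊤  [min(1, 1−½+½)]
¬(C → (C ∨ A)) = ¬⊤ = ⊥
In Bochvar's internal three-valued logic: C ∨ A = i ∨ i = i
C → (C ∨ A) = i → i = i
¬(C → (C ∨ A)) = ¬i = i
They differ because Łukasiewicz Ł3 and Bochvar's internal three-valued logic treat i differently under the binary connectives.

⊥; i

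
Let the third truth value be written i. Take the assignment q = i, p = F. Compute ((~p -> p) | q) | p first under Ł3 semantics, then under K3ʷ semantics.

i; i

In Ł3: ~p = ~F = T
~p -> p = T -> F = F
(~p -> p) | q = F | i = i
((~p -> p) | q) | p = i | F = i
In K3ʷ: ~p = ~F = T
~p -> p = T -> F = F
(~p -> p) | q = F | i = i
((~p -> p) | q) | p = i | F = i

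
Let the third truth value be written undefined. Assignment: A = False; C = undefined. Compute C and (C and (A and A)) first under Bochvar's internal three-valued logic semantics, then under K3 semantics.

undefined; False

In Bochvar's internal three-valued logic: A and A = False and False = False
C and (A and A) = undefined and False = undefined
C and (C and (A and A)) = undefined and undefined = undefined
In K3: A and A = False and False = False
C and (A and A) = undefined and False = False
C and (C and (A and A)) = undefined and False = False
They differ because Bochvar's internal three-valued logic and K3 treat undefined differently under the binary connectives.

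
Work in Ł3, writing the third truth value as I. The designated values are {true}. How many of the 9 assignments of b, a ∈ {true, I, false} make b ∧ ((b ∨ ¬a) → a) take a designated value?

Designated under: (b=true, a=true).

1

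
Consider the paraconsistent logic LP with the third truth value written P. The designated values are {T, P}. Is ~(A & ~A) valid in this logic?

Yes

Every assignment of A over {T, P, F} gives a value in {T, P}.
In particular, with A=P: ~(A & ~A) = P.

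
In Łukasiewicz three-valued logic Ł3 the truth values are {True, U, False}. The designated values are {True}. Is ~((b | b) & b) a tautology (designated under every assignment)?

No

Countermodel: b=True gives False, which is not designated.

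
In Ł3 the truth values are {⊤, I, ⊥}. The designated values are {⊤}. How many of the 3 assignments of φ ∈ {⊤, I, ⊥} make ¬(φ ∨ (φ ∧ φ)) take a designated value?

1

φ=⊤: ⊥ ·
φ=I: I ·
φ=⊥: ⊤ ✓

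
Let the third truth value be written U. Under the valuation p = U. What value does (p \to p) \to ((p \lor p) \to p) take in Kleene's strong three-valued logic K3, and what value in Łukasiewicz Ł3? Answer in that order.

U; true

In Kleene's strong three-valued logic K3: p \to p = U \to U = U  [\lnot U \lor U]
p \lor p = U \lor U = U
(p \lor p) \to p = U \to U = U
(p \to p) \to ((p \lor p) \to p) = U \to U = U
In Łukasiewicz Ł3: p \to p = U \to U = true  [min(1, 1−½+½)]
p \lor p = U \lor U = U
(p \lor p) \to p = U \to U = true
(p \to p) \to ((p \lor p) \to p) = true \to true = true
They differ because Kleene's strong three-valued logic K3 and Łukasiewicz Ł3 treat U differently under implication.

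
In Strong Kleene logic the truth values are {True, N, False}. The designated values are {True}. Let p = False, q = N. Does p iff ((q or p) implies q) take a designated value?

No

q or p = N or False = N
(q or p) implies q = N implies N = N
p iff ((q or p) implies q) = False iff N = N
N ∉ {True}.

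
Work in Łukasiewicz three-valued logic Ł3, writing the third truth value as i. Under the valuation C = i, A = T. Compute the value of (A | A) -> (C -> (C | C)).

T

A | A = T | T = T
C | C = i | i = i
C -> (C | C) = i -> i = T  [min(1, 1−½+½)]
(A | A) -> (C -> (C | C)) = T -> T = T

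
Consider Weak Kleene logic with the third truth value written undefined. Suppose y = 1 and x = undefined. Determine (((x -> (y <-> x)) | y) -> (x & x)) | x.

undefined

y <-> x = 1 <-> undefined = undefined
x -> (y <-> x) = undefined -> undefined = undefined  [any arg is the third value ⇒ result is the third value]
(x -> (y <-> x)) | y = undefined | 1 = undefined
x & x = undefined & undefined = undefined
((x -> (y <-> x)) | y) -> (x & x) = undefined -> undefined = undefined
(((x -> (y <-> x)) | y) -> (x & x)) | x = undefined | undefined = undefined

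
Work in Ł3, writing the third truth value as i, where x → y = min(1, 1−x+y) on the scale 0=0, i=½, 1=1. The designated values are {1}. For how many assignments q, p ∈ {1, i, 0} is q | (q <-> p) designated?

Of the 9 assignments, 5 give a value in {1}.

5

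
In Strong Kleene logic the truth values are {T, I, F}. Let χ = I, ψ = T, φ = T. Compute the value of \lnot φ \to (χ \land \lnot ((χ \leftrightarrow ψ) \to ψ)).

\lnot φ = \lnot T = F
χ \leftrightarrow ψ = I \leftrightarrow T = I
(χ \leftrightarrow ψ) \to ψ = I \to T = T
\lnot ((χ \leftrightarrow ψ) \to ψ) = \lnot T = F
χ \land \lnot ((χ \leftrightarrow ψ) \to ψ) = I \land F = F
\lnot φ \to (χ \land \lnot ((χ \leftrightarrow ψ) \to ψ)) = F \to F = T

T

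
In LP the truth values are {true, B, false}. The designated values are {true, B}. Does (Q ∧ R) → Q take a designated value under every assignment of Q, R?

Yes

Every assignment of Q, R over {true, B, false} gives a value in {true, B}.
In particular, with Q=B, R=B: (Q ∧ R) → Q = B.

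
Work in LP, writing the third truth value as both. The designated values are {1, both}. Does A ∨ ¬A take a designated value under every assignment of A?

Yes

Every assignment of A over {1, both, 0} gives a value in {1, both}.
In particular, with A=both: A ∨ ¬A = both.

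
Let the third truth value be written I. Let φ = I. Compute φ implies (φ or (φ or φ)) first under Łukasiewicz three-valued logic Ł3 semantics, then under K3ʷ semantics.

In Łukasiewicz three-valued logic Ł3: φ or φ = I or I = I
φ or (φ or φ) = I or I = I
φ implies (φ or (φ or φ)) = I implies I = ⊤  [min(1, 1−½+½)]
In K3ʷ: φ or φ = I or I = I
φ or (φ or φ) = I or I = I
φ implies (φ or (φ or φ)) = I implies I = I  [any arg is the third value ⇒ result is the third value]
They differ because Łukasiewicz three-valued logic Ł3 and K3ʷ treat I differently under the binary connectives.

⊤; I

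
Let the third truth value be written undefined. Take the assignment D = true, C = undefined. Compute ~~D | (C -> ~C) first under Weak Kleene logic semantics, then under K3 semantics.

undefined; true

In Weak Kleene logic: ~D = ~true = false
~~D = ~false = true
~C = ~undefined = undefined
C -> ~C = undefined -> undefined = undefined  [any arg is the third value ⇒ result is the third value]
~~D | (C -> ~C) = true | undefined = undefined
In K3: ~D = ~true = false
~~D = ~false = true
~C = ~undefined = undefined
C -> ~C = undefined -> undefined = undefined  [~undefined | undefined]
~~D | (C -> ~C) = true | undefined = true
They differ because Weak Kleene logic and K3 treat undefined differently under the binary connectives.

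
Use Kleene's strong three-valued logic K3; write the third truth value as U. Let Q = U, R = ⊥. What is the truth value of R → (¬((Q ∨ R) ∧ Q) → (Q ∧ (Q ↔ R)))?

Q ∨ R = U ∨ ⊥ = U
(Q ∨ R) ∧ Q = U ∧ U = U
¬((Q ∨ R) ∧ Q) = ¬U = U
Q ↔ R = U ↔ ⊥ = U
Q ∧ (Q ↔ R) = U ∧ U = U
¬((Q ∨ R) ∧ Q) → (Q ∧ (Q ↔ R)) = U → U = U  [¬U ∨ U]
R → (¬((Q ∨ R) ∧ Q) → (Q ∧ (Q ↔ R))) = ⊥ → U = ⊤

⊤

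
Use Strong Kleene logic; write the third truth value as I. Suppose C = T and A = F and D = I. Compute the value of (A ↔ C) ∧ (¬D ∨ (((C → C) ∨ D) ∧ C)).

F

A ↔ C = F ↔ T = F
¬D = ¬I = I
C → C = T → T = T
(C → C) ∨ D = T ∨ I = T
((C → C) ∨ D) ∧ C = T ∧ T = T
¬D ∨ (((C → C) ∨ D) ∧ C) = I ∨ T = T
(A ↔ C) ∧ (¬D ∨ (((C → C) ∨ D) ∧ C)) = F ∧ T = F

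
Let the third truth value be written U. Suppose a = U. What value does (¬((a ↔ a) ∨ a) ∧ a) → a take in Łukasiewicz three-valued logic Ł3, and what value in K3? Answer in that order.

In Łukasiewicz three-valued logic Ł3: a ↔ a = U ↔ U = ⊤  [1 − |½−½|]
(a ↔ a) ∨ a = ⊤ ∨ U = ⊤
¬((a ↔ a) ∨ a) = ¬⊤ = ⊥
¬((a ↔ a) ∨ a) ∧ a = ⊥ ∧ U = ⊥
(¬((a ↔ a) ∨ a) ∧ a) → a = ⊥ → U = ⊤
In K3: a ↔ a = U ↔ U = U
(a ↔ a) ∨ a = U ∨ U = U
¬((a ↔ a) ∨ a) = ¬U = U
¬((a ↔ a) ∨ a) ∧ a = U ∧ U = U
(¬((a ↔ a) ∨ a) ∧ a) → a = U → U = U  [¬U ∨ U]
They differ because Łukasiewicz three-valued logic Ł3 and K3 treat U differently under implication.

⊤; U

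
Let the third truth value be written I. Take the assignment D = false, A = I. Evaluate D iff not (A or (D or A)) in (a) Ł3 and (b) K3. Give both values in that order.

In Ł3: D or A = false or I = I
A or (D or A) = I or I = I
not (A or (D or A)) = not I = I
D iff not (A or (D or A)) = false iff I = I  [1 − |0−½|]
In K3: D or A = false or I = I
A or (D or A) = I or I = I
not (A or (D or A)) = not I = I
D iff not (A or (D or A)) = false iff I = I

I; I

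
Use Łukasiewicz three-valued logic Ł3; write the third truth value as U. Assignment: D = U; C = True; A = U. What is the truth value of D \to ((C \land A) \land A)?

True

C \land A = True \land U = U
(C \land A) \land A = U \land U = U
D \to ((C \land A) \land A) = U \to U = True  [min(1, 1−½+½)]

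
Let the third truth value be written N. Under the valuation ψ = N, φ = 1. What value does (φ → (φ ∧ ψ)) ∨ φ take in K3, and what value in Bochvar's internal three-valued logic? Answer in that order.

In K3: φ ∧ ψ = 1 ∧ N = N
φ → (φ ∧ ψ) = 1 → N = N  [¬1 ∨ N]
(φ → (φ ∧ ψ)) ∨ φ = N ∨ 1 = 1
In Bochvar's internal three-valued logic: φ ∧ ψ = 1 ∧ N = N
φ → (φ ∧ ψ) = 1 → N = N  [any arg is the third value ⇒ result is the third value]
(φ → (φ ∧ ψ)) ∨ φ = N ∨ 1 = N
They differ because K3 and Bochvar's internal three-valued logic treat N differently under the binary connectives.

1; N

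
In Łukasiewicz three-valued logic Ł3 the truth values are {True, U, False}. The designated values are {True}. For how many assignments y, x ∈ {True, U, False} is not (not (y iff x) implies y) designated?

Designated under: (y=False, x=True).

1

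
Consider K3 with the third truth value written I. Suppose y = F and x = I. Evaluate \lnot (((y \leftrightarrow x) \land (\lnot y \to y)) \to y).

F

y \leftrightarrow x = F \leftrightarrow I = I
\lnot y = \lnot F = T
\lnot y \to y = T \to F = F
(y \leftrightarrow x) \land (\lnot y \to y) = I \land F = F
((y \leftrightarrow x) \land (\lnot y \to y)) \to y = F \to F = T
\lnot (((y \leftrightarrow x) \land (\lnot y \to y)) \to y) = \lnot T = F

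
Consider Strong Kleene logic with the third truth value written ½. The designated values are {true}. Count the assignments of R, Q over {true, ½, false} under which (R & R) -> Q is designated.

5

Of the 9 assignments, 5 give a value in {true}.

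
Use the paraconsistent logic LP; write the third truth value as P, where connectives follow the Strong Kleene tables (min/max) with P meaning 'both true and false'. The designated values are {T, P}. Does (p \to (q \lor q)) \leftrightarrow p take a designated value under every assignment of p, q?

Countermodel: p=T, q=F gives F, which is not designated.

No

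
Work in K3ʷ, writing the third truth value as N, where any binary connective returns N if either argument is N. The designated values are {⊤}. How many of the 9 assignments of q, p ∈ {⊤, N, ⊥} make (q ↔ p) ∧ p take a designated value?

Designated under: (q=⊤, p=⊤).

1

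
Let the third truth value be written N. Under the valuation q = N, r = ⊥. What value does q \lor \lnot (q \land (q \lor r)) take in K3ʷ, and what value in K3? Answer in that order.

N; N

In K3ʷ: q \lor r = N \lor ⊥ = N
q \land (q \lor r) = N \land N = N
\lnot (q \land (q \lor r)) = \lnot N = N
q \lor \lnot (q \land (q \lor r)) = N \lor N = N
In K3: q \lor r = N \lor ⊥ = N
q \land (q \lor r) = N \land N = N
\lnot (q \land (q \lor r)) = \lnot N = N
q \lor \lnot (q \land (q \lor r)) = N \lor N = N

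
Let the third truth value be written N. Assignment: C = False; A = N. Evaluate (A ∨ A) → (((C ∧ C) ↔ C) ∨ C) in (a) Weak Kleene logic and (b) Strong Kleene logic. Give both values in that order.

In Weak Kleene logic: A ∨ A = N ∨ N = N
C ∧ C = False ∧ False = False
(C ∧ C) ↔ C = False ↔ False = True
((C ∧ C) ↔ C) ∨ C = True ∨ False = True
(A ∨ A) → (((C ∧ C) ↔ C) ∨ C) = N → True = N  [any arg is the third value ⇒ result is the third value]
In Strong Kleene logic: A ∨ A = N ∨ N = N
C ∧ C = False ∧ False = False
(C ∧ C) ↔ C = False ↔ False = True
((C ∧ C) ↔ C) ∨ C = True ∨ False = True
(A ∨ A) → (((C ∧ C) ↔ C) ∨ C) = N → True = True
They differ because Weak Kleene logic and Strong Kleene logic treat N differently under the binary connectives.

N; True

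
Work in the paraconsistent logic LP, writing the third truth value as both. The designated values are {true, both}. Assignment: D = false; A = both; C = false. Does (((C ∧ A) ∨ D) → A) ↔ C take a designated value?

No

C ∧ A = false ∧ both = false
(C ∧ A) ∨ D = false ∨ false = false
((C ∧ A) ∨ D) → A = false → both = true  [¬false ∨ both]
(((C ∧ A) ∨ D) → A) ↔ C = true ↔ false = false
false ∉ {true, both}.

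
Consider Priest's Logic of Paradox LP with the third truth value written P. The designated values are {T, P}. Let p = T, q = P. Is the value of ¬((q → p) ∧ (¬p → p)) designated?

q → p = P → T = T  [¬P ∨ T]
¬p = ¬T = F
¬p → p = F → T = T
(q → p) ∧ (¬p → p) = T ∧ T = T
¬((q → p) ∧ (¬p → p)) = ¬T = F
F ∉ {T, P}.

No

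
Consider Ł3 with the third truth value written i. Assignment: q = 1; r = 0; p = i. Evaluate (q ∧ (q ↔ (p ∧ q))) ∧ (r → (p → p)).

p ∧ q = i ∧ 1 = i
q ↔ (p ∧ q) = 1 ↔ i = i  [1 − |1−½|]
q ∧ (q ↔ (p ∧ q)) = 1 ∧ i = i
p → p = i → i = 1
r → (p → p) = 0 → 1 = 1
(q ∧ (q ↔ (p ∧ q))) ∧ (r → (p → p)) = i ∧ 1 = i

i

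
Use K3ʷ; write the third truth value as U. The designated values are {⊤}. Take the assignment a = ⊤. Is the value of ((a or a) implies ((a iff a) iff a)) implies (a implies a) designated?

Yes

a or a = ⊤ or ⊤ = ⊤
a iff a = ⊤ iff ⊤ = ⊤
(a iff a) iff a = ⊤ iff ⊤ = ⊤
(a or a) implies ((a iff a) iff a) = ⊤ implies ⊤ = ⊤
a implies a = ⊤ implies ⊤ = ⊤
((a or a) implies ((a iff a) iff a)) implies (a implies a) = ⊤ implies ⊤ = ⊤
⊤ ∈ {⊤}.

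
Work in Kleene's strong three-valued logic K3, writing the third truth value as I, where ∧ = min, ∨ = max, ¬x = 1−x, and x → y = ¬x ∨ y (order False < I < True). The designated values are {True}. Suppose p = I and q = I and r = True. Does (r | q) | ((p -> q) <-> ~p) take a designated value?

r | q = True | I = True
p -> q = I -> I = I  [~I | I]
~p = ~I = I
(p -> q) <-> ~p = I <-> I = I
(r | q) | ((p -> q) <-> ~p) = True | I = True
True ∈ {True}.

Yes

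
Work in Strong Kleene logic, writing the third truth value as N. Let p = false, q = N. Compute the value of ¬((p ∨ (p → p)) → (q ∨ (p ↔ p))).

p → p = false → false = true
p ∨ (p → p) = false ∨ true = true
p ↔ p = false ↔ false = true
q ∨ (p ↔ p) = N ∨ true = true
(p ∨ (p → p)) → (q ∨ (p ↔ p)) = true → true = true
¬((p ∨ (p → p)) → (q ∨ (p ↔ p))) = ¬true = false

false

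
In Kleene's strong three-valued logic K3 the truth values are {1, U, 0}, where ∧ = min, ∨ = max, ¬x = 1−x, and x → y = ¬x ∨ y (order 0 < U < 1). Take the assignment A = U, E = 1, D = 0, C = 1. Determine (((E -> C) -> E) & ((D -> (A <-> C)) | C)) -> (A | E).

E -> C = 1 -> 1 = 1
(E -> C) -> E = 1 -> 1 = 1
A <-> C = U <-> 1 = U
D -> (A <-> C) = 0 -> U = 1  [~0 | U]
(D -> (A <-> C)) | C = 1 | 1 = 1
((E -> C) -> E) & ((D -> (A <-> C)) | C) = 1 & 1 = 1
A | E = U | 1 = 1
(((E -> C) -> E) & ((D -> (A <-> C)) | C)) -> (A | E) = 1 -> 1 = 1

1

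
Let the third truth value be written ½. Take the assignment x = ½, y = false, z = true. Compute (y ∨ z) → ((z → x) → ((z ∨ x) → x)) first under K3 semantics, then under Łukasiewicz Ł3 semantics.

In K3: y ∨ z = false ∨ true = true
z → x = true → ½ = ½  [¬true ∨ ½]
z ∨ x = true ∨ ½ = true
(z ∨ x) → x = true → ½ = ½
(z → x) → ((z ∨ x) → x) = ½ → ½ = ½
(y ∨ z) → ((z → x) → ((z ∨ x) → x)) = true → ½ = ½
In Łukasiewicz Ł3: y ∨ z = false ∨ true = true
z → x = true → ½ = ½  [min(1, 1−1+½)]
z ∨ x = true ∨ ½ = true
(z ∨ x) → x = true → ½ = ½
(z → x) → ((z ∨ x) → x) = ½ → ½ = true
(y ∨ z) → ((z → x) → ((z ∨ x) → x)) = true → true = true
They differ because K3 and Łukasiewicz Ł3 treat ½ differently under implication.

½; true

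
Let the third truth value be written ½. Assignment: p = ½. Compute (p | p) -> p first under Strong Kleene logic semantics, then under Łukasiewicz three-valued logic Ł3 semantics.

½; ⊤

In Strong Kleene logic: p | p = ½ | ½ = ½
(p | p) -> p = ½ -> ½ = ½  [~½ | ½]
In Łukasiewicz three-valued logic Ł3: p | p = ½ | ½ = ½
(p | p) -> p = ½ -> ½ = ⊤  [min(1, 1−½+½)]
They differ because Strong Kleene logic and Łukasiewicz three-valued logic Ł3 treat ½ differently under implication.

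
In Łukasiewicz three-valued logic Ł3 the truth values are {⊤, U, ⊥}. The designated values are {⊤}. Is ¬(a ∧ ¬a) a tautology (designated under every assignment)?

No

Countermodel: a=U gives U, which is not designated.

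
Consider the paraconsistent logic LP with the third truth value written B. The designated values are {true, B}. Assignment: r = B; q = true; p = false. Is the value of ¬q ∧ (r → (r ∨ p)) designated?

¬q = ¬true = false
r ∨ p = B ∨ false = B
r → (r ∨ p) = B → B = B
¬q ∧ (r → (r ∨ p)) = false ∧ B = false
false ∉ {true, B}.

No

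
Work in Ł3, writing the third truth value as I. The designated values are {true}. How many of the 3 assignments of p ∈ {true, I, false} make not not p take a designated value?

p=true: true ✓
p=I: I ·
p=false: false ·

1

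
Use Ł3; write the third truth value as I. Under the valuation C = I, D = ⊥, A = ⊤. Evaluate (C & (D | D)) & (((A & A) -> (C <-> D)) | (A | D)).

D | D = ⊥ | ⊥ = ⊥
C & (D | D) = I & ⊥ = ⊥
A & A = ⊤ & ⊤ = ⊤
C <-> D = I <-> ⊥ = I  [1 − |½−0|]
(A & A) -> (C <-> D) = ⊤ -> I = I
A | D = ⊤ | ⊥ = ⊤
((A & A) -> (C <-> D)) | (A | D) = I | ⊤ = ⊤
(C & (D | D)) & (((A & A) -> (C <-> D)) | (A | D)) = ⊥ & ⊤ = ⊥

⊥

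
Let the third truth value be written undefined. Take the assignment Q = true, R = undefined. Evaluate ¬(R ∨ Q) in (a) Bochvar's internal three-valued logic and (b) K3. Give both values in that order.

undefined; false

In Bochvar's internal three-valued logic: R ∨ Q = undefined ∨ true = undefined
¬(R ∨ Q) = ¬undefined = undefined
In K3: R ∨ Q = undefined ∨ true = true
¬(R ∨ Q) = ¬true = false
They differ because Bochvar's internal three-valued logic and K3 treat undefined differently under the binary connectives.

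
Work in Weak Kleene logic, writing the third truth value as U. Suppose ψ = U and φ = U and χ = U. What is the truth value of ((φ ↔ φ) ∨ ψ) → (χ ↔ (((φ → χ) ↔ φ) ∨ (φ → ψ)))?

U

φ ↔ φ = U ↔ U = U
(φ ↔ φ) ∨ ψ = U ∨ U = U
φ → χ = U → U = U  [any arg is the third value ⇒ result is the third value]
(φ → χ) ↔ φ = U ↔ U = U
φ → ψ = U → U = U
((φ → χ) ↔ φ) ∨ (φ → ψ) = U ∨ U = U
χ ↔ (((φ → χ) ↔ φ) ∨ (φ → ψ)) = U ↔ U = U
((φ ↔ φ) ∨ ψ) → (χ ↔ (((φ → χ) ↔ φ) ∨ (φ → ψ))) = U → U = U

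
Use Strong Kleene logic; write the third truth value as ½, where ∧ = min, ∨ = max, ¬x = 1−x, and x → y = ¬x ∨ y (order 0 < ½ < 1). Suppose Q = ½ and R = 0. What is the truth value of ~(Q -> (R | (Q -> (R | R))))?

R | R = 0 | 0 = 0
Q -> (R | R) = ½ -> 0 = ½  [~½ | 0]
R | (Q -> (R | R)) = 0 | ½ = ½
Q -> (R | (Q -> (R | R))) = ½ -> ½ = ½
~(Q -> (R | (Q -> (R | R)))) = ~½ = ½

½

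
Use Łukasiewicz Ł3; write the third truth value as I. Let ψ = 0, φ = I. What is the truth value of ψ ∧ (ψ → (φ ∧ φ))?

0

φ ∧ φ = I ∧ I = I
ψ → (φ ∧ φ) = 0 → I = 1  [min(1, 1−0+½)]
ψ ∧ (ψ → (φ ∧ φ)) = 0 ∧ 1 = 0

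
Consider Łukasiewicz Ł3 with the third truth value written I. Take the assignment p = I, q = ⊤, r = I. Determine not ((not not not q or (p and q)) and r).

not q = not ⊤ = ⊥
not not q = not ⊥ = ⊤
not not not q = not ⊤ = ⊥
p and q = I and ⊤ = I
not not not q or (p and q) = ⊥ or I = I
(not not not q or (p and q)) and r = I and I = I
not ((not not not q or (p and q)) and r) = not I = I

I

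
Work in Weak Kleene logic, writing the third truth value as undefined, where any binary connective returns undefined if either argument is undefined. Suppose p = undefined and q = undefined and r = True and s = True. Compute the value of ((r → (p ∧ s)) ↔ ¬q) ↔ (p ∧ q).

p ∧ s = undefined ∧ True = undefined
r → (p ∧ s) = True → undefined = undefined
¬q = ¬undefined = undefined
(r → (p ∧ s)) ↔ ¬q = undefined ↔ undefined = undefined
p ∧ q = undefined ∧ undefined = undefined
((r → (p ∧ s)) ↔ ¬q) ↔ (p ∧ q) = undefined ↔ undefined = undefined

undefined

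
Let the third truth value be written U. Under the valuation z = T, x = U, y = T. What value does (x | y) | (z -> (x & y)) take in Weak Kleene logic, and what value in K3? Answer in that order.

U; T

In Weak Kleene logic: x | y = U | T = U
x & y = U & T = U
z -> (x & y) = T -> U = U  [any arg is the third value ⇒ result is the third value]
(x | y) | (z -> (x & y)) = U | U = U
In K3: x | y = U | T = T
x & y = U & T = U
z -> (x & y) = T -> U = U  [~T | U]
(x | y) | (z -> (x & y)) = T | U = T
They differ because Weak Kleene logic and K3 treat U differently under the binary connectives.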